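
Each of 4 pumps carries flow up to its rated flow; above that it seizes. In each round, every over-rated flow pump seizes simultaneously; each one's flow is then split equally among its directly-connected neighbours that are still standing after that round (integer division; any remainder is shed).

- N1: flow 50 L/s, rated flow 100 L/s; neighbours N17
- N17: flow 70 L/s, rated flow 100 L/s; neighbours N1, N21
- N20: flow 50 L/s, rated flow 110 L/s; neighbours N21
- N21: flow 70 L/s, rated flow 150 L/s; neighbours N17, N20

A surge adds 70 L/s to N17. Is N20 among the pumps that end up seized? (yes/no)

Round 1 — N17 at 140 > 100. N17 seizes.
  N17 sheds 140 L/s to N1, N21: 70 each.
    N1: 50+70 = 120 > 100
    N21: 70+70 = 140 ≤ 150
Round 2 — N1 seizes.
  N1 sheds 120 L/s: no online neighbours, lost.
No further seizures.

no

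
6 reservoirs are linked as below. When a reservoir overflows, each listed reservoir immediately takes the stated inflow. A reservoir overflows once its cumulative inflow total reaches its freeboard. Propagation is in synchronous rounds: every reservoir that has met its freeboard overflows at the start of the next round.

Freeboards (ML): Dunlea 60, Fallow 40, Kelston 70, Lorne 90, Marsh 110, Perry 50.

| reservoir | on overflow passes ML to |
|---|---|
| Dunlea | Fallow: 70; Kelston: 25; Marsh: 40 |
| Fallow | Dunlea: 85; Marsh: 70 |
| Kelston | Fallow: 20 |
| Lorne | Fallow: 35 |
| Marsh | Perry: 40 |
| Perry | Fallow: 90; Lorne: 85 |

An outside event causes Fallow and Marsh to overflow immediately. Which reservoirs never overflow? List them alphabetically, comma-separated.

Kelston, Lorne, Perry

Round 1 — Fallow, Marsh overflow (initial).
  Dunlea: +85 → 85 ≥ 60
  Perry: +40 → 40 < 50
Round 2 — Dunlea overflows.
  Kelston: +25 → 25 < 70
No further overflows.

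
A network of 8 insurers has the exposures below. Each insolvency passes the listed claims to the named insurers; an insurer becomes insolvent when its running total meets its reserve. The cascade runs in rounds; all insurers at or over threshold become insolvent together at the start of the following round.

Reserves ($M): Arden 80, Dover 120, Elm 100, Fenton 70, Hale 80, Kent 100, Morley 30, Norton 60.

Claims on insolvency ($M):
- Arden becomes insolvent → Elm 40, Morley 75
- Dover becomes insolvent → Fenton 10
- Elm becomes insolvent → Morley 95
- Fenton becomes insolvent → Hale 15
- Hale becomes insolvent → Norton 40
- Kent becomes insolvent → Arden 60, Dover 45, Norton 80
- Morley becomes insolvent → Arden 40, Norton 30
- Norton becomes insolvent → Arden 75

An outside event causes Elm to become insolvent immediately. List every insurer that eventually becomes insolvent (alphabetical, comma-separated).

Round 1 — Elm becomes insolvent (initial).
  Morley: +95 → 95 ≥ 30
Round 2 — Morley becomes insolvent.
  Arden: +40 → 40 < 80
  Norton: +30 → 30 < 60
No further insolvencies.

Elm, Morley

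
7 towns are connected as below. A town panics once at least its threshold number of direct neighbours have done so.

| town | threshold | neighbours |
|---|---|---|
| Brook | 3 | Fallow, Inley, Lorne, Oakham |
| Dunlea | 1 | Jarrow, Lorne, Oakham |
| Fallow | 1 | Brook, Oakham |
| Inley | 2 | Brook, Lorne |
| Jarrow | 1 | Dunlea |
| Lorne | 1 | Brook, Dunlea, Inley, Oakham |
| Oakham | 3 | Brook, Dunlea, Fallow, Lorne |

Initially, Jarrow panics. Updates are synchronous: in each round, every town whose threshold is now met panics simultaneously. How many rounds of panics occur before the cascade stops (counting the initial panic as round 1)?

3

Round 1 — Jarrow panics (initial).
Round 2 — checking thresholds:
  Dunlea: 1 of 3 neighbours ≥ 1, panics.
Round 3 — checking thresholds:
  Lorne: 1 of 4 neighbours ≥ 1, panics.
  Oakham: 1 of 4 neighbours < 3, holds.
Round 4 — no new panics; cascade stops.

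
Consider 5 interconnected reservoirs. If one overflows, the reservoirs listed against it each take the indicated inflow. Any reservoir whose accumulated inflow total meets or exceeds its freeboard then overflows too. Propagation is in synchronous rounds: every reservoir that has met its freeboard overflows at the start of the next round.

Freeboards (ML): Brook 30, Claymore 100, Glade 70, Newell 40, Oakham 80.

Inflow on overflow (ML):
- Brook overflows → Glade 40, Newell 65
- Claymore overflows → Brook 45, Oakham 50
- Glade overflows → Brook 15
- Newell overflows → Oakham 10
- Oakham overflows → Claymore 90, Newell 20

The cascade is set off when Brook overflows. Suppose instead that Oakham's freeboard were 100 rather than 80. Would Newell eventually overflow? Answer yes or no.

With Oakham's freeboard at 100:
Round 1 — Brook overflows (initial).
  Glade: +40 → 40 < 70
  Newell: +65 → 65 ≥ 40
Round 2 — Newell overflows.
  Oakham: +10 → 10 < 100
No further overflows.

yes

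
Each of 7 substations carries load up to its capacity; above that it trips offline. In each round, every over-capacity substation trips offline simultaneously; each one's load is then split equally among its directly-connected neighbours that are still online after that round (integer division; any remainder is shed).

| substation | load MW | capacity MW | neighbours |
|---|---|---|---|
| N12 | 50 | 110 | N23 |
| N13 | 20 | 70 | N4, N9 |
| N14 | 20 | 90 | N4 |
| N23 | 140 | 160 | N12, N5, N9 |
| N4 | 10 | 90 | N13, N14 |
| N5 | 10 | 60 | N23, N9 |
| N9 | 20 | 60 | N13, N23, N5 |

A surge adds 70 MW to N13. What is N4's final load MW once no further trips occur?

55

Round 1 — N13 at 90 > 70. N13 trips offline.
  N13 sheds 90 MW to N4, N9: 45 each.
    N4: 10+45 = 55 ≤ 90
    N9: 20+45 = 65 > 60
Round 2 — N9 trips offline.
  N9 sheds 65 MW to N23, N5: 32 each (1 lost).
    N23: 140+32 = 172 > 160
    N5: 10+32 = 42 ≤ 60
Round 3 — N23 trips offline.
  N23 sheds 172 MW to N12, N5: 86 each.
    N12: 50+86 = 136 > 110
    N5: 42+86 = 128 > 60
Round 4 — N12, N5 trip offline.
  N12 sheds 136 MW: no online neighbours, lost.
  N5 sheds 128 MW: no online neighbours, lost.
No further trips.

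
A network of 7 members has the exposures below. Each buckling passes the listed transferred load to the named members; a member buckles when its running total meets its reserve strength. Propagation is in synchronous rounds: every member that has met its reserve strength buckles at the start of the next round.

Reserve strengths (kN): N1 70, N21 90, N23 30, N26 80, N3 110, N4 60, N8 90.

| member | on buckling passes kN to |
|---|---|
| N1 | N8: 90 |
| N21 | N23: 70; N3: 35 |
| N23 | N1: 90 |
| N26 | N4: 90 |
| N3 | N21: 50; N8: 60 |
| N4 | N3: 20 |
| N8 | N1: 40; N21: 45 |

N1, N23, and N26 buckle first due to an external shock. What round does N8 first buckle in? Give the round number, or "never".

Round 1 — N1, N23, N26 buckle (initial).
  N4: +90 → 90 ≥ 60
  N8: +90 → 90 ≥ 90
Round 2 — N4, N8 buckle.
  N21: +45 → 45 < 90
  N3: +20 → 20 < 110
No further bucklings.

2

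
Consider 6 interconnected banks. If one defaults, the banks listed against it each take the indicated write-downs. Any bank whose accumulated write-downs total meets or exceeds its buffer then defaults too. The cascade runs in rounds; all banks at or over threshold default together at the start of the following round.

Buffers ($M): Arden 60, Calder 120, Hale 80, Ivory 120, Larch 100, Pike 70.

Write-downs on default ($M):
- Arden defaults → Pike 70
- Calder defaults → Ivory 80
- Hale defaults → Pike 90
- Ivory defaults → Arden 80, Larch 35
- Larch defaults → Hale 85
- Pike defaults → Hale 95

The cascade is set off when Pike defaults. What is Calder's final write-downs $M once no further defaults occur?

Round 1 — Pike defaults (initial).
  Hale: +95 → 95 ≥ 80
Round 2 — Hale defaults.
No further defaults.

0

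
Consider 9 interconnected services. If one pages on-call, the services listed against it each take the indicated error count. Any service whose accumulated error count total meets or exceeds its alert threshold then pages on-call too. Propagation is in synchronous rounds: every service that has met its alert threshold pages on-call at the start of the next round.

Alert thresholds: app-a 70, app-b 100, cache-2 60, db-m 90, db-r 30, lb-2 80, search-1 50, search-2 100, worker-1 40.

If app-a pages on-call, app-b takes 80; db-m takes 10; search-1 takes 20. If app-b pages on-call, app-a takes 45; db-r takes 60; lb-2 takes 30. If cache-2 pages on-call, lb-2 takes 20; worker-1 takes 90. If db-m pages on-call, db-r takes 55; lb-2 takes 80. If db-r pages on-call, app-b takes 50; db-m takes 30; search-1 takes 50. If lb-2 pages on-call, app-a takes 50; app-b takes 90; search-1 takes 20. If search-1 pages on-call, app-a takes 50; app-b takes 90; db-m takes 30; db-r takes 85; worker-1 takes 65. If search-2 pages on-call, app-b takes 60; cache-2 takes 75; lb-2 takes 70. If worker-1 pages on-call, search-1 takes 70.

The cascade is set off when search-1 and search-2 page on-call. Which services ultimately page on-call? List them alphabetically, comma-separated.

Round 1 — search-1, search-2 page on-call (initial).
  app-a: +50 → 50 < 70
  app-b: +90+60 → 150 ≥ 100
  cache-2: +75 → 75 ≥ 60
  db-m: +30 → 30 < 90
  db-r: +85 → 85 ≥ 30
  lb-2: +70 → 70 < 80
  worker-1: +65 → 65 ≥ 40
Round 2 — app-b, cache-2, db-r, worker-1 page on-call.
  app-a: +45 → 95 ≥ 70
  db-m: +30 → 60 < 90
  lb-2: +30+20 → 120 ≥ 80
Round 3 — app-a, lb-2 page on-call.
  db-m: +10 → 70 < 90
No further pages.

app-a, app-b, cache-2, db-r, lb-2, search-1, search-2, worker-1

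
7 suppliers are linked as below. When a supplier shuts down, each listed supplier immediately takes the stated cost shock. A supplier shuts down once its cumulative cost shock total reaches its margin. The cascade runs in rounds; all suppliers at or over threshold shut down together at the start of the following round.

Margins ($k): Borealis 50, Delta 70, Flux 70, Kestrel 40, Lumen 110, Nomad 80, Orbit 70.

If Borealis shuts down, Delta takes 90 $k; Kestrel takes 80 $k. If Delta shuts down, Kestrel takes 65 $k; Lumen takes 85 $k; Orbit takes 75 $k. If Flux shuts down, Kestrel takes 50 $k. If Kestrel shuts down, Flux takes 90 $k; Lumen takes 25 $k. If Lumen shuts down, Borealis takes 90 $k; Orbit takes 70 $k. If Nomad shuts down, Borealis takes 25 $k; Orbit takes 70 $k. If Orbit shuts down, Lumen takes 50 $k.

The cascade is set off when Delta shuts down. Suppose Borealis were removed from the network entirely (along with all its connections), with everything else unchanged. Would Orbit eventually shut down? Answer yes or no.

yes

With Borealis removed:
Round 1 — Delta shuts down (initial).
  Kestrel: +65 → 65 ≥ 40
  Lumen: +85 → 85 < 110
  Orbit: +75 → 75 ≥ 70
Round 2 — Kestrel, Orbit shut down.
  Flux: +90 → 90 ≥ 70
  Lumen: +25+50 → 160 ≥ 110
Round 3 — Flux, Lumen shut down.
No further shutdowns.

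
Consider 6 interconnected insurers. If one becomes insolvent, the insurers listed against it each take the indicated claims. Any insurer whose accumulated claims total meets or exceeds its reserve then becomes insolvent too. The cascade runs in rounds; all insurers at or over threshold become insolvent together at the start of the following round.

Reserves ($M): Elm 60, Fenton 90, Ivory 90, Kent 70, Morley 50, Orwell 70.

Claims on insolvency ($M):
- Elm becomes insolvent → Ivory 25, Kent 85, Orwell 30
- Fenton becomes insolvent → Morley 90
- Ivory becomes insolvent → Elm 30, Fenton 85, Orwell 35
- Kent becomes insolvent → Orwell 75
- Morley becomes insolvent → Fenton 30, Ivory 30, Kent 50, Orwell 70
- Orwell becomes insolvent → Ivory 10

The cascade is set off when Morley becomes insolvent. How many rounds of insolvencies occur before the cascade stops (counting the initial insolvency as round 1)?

Round 1 — Morley becomes insolvent (initial).
  Fenton: +30 → 30 < 90
  Ivory: +30 → 30 < 90
  Kent: +50 → 50 < 70
  Orwell: +70 → 70 ≥ 70
Round 2 — Orwell becomes insolvent.
  Ivory: +10 → 40 < 90
No further insolvencies.

2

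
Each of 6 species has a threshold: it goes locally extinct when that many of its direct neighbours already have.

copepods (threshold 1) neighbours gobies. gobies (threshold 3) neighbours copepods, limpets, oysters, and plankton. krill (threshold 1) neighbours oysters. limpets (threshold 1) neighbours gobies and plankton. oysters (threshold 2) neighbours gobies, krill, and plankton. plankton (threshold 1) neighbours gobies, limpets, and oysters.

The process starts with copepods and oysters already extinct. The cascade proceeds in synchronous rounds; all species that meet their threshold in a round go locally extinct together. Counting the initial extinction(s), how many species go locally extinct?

6

Round 1 — copepods, oysters go locally extinct (initial).
Round 2 — checking thresholds:
  gobies: 2 of 4 neighbours < 3, holds.
  krill: 1 of 1 neighbours ≥ 1, goes locally extinct.
  plankton: 1 of 3 neighbours ≥ 1, goes locally extinct.
Round 3 — checking thresholds:
  gobies: 3 of 4 neighbours ≥ 3, goes locally extinct.
  limpets: 1 of 2 neighbours ≥ 1, goes locally extinct.
Round 4 — no new extinctions; cascade stops.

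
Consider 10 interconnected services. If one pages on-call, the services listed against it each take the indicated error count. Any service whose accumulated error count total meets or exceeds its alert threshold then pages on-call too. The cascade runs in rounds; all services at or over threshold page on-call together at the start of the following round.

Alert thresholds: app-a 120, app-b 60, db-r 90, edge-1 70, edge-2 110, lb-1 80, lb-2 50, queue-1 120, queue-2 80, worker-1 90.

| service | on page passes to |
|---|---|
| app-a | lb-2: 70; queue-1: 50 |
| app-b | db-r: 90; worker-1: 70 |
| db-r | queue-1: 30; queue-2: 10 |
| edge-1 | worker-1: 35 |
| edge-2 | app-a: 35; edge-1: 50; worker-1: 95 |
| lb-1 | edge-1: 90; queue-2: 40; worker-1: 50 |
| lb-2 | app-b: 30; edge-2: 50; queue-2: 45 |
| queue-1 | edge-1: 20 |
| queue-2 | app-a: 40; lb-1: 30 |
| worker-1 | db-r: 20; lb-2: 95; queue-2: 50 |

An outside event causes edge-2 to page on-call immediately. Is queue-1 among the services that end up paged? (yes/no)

Round 1 — edge-2 pages on-call (initial).
  app-a: +35 → 35 < 120
  edge-1: +50 → 50 < 70
  worker-1: +95 → 95 ≥ 90
Round 2 — worker-1 pages on-call.
  db-r: +20 → 20 < 90
  lb-2: +95 → 95 ≥ 50
  queue-2: +50 → 50 < 80
Round 3 — lb-2 pages on-call.
  app-b: +30 → 30 < 60
  queue-2: +45 → 95 ≥ 80
Round 4 — queue-2 pages on-call.
  app-a: +40 → 75 < 120
  lb-1: +30 → 30 < 80
No further pages.

no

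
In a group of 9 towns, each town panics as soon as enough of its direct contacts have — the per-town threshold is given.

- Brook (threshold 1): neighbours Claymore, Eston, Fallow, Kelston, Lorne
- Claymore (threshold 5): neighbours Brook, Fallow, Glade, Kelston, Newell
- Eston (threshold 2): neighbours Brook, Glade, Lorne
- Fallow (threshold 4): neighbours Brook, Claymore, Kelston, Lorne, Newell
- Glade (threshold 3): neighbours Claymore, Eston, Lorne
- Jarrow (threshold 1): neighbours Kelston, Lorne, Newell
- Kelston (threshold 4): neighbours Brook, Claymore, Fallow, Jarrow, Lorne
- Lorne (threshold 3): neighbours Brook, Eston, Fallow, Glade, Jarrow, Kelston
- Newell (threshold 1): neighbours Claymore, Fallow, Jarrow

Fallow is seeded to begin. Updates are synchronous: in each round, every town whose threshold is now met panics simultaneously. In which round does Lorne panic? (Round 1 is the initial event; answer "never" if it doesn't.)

Round 1 — Fallow panics (initial).
Round 2 — checking thresholds:
  Brook: 1 of 5 neighbours ≥ 1, panics.
  Claymore: 1 of 5 neighbours < 5, below threshold.
  Kelston: 1 of 5 neighbours < 4, below threshold.
  Lorne: 1 of 6 neighbours < 3, below threshold.
  Newell: 1 of 3 neighbours ≥ 1, panics.
Round 3 — checking thresholds:
  Claymore: 3 of 5 neighbours < 5, below threshold.
  Eston: 1 of 3 neighbours < 2, below threshold.
  Jarrow: 1 of 3 neighbours ≥ 1, panics.
  Kelston: 2 of 5 neighbours < 4, below threshold.
  Lorne: 2 of 6 neighbours < 3, below threshold.
Round 4 — checking thresholds:
  Claymore: 3 of 5 neighbours < 5, below threshold.
  Eston: 1 of 3 neighbours < 2, below threshold.
  Kelston: 3 of 5 neighbours < 4, below threshold.
  Lorne: 3 of 6 neighbours ≥ 3, panics.
Round 5 — checking thresholds:
  Claymore: 3 of 5 neighbours < 5, below threshold.
  Eston: 2 of 3 neighbours ≥ 2, panics.
  Glade: 1 of 3 neighbours < 3, below threshold.
  Kelston: 4 of 5 neighbours ≥ 4, panics.
Round 6 — no new panics; cascade stops.

4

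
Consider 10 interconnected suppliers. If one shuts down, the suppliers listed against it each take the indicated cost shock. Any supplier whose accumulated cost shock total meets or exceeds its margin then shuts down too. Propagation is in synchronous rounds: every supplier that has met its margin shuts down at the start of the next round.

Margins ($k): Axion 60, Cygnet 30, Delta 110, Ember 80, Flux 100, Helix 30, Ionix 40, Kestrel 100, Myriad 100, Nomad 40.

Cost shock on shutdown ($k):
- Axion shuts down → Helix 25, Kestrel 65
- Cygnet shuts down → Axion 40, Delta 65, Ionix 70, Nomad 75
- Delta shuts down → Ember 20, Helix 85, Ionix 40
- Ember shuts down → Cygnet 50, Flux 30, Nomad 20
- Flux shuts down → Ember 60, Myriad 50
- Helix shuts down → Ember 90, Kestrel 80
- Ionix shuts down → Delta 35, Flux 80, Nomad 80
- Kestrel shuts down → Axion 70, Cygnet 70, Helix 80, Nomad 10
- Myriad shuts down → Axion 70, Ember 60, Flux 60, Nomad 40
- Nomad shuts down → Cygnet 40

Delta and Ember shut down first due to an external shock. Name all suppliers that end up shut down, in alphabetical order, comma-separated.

Cygnet, Delta, Ember, Flux, Helix, Ionix, Nomad

Round 1 — Delta, Ember shut down (initial).
  Cygnet: +50 → 50 ≥ 30
  Flux: +30 → 30 < 100
  Helix: +85 → 85 ≥ 30
  Ionix: +40 → 40 ≥ 40
  Nomad: +20 → 20 < 40
Round 2 — Cygnet, Helix, Ionix shut down.
  Axion: +40 → 40 < 60
  Flux: +80 → 110 ≥ 100
  Kestrel: +80 → 80 < 100
  Nomad: +75+80 → 175 ≥ 40
Round 3 — Flux, Nomad shut down.
  Myriad: +50 → 50 < 100
No further shutdowns.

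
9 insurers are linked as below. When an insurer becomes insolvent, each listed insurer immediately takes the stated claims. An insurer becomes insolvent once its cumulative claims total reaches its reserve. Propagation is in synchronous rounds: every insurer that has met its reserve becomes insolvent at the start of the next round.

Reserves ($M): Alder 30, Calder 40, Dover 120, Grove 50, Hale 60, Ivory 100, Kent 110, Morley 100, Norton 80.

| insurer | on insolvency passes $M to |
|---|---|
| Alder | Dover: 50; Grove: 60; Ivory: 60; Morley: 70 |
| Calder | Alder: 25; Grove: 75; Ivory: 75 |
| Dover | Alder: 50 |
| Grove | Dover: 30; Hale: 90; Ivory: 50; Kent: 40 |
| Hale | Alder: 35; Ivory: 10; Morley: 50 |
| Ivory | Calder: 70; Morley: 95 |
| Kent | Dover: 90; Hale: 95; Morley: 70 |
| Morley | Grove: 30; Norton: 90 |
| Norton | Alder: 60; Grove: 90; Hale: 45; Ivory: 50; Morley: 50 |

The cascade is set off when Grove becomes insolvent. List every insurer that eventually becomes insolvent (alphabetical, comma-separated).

Alder, Calder, Grove, Hale, Ivory, Morley, Norton

Round 1 — Grove becomes insolvent (initial).
  Dover: +30 → 30 < 120
  Hale: +90 → 90 ≥ 60
  Ivory: +50 → 50 < 100
  Kent: +40 → 40 < 110
Round 2 — Hale becomes insolvent.
  Alder: +35 → 35 ≥ 30
  Ivory: +10 → 60 < 100
  Morley: +50 → 50 < 100
Round 3 — Alder becomes insolvent.
  Dover: +50 → 80 < 120
  Ivory: +60 → 120 ≥ 100
  Morley: +70 → 120 ≥ 100
Round 4 — Ivory, Morley become insolvent.
  Calder: +70 → 70 ≥ 40
  Norton: +90 → 90 ≥ 80
Round 5 — Calder, Norton become insolvent.
No further insolvencies.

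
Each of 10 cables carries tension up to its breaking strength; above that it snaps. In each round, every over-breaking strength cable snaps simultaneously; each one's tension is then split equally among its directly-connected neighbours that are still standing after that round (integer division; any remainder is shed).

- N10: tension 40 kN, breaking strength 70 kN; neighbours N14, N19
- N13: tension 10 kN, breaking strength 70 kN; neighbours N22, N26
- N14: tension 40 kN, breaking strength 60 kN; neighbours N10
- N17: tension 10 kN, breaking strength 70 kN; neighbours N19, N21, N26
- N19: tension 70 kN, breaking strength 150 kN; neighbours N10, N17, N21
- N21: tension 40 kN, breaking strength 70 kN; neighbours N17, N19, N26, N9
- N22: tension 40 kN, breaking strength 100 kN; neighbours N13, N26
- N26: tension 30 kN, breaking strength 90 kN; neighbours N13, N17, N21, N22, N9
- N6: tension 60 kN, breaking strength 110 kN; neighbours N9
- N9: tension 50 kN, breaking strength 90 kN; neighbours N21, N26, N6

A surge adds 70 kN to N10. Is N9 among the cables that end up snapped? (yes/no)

no

Round 1 — N10 at 110 > 70. N10 snaps.
  N10 sheds 110 kN to N14, N19: 55 each.
    N14: 40+55 = 95 > 60
    N19: 70+55 = 125 ≤ 150
Round 2 — N14 snaps.
  N14 sheds 95 kN: no online neighbours, lost.
No further breaks.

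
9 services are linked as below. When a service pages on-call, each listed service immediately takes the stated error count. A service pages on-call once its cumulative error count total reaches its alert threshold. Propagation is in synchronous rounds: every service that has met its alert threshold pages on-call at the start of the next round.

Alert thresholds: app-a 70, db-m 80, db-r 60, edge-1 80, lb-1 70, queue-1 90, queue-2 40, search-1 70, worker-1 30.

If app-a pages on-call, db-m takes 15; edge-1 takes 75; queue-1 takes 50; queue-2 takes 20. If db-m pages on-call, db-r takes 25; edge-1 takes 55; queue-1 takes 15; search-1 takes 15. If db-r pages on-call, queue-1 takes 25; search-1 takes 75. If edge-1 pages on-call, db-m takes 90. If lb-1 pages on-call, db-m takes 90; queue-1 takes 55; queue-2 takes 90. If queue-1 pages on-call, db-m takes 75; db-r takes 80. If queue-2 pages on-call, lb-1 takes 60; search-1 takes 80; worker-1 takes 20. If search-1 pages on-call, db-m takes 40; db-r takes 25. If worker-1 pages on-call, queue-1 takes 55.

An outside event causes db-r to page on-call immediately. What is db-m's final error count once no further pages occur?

40

Round 1 — db-r pages on-call (initial).
  queue-1: +25 → 25 < 90
  search-1: +75 → 75 ≥ 70
Round 2 — search-1 pages on-call.
  db-m: +40 → 40 < 80
No further pages.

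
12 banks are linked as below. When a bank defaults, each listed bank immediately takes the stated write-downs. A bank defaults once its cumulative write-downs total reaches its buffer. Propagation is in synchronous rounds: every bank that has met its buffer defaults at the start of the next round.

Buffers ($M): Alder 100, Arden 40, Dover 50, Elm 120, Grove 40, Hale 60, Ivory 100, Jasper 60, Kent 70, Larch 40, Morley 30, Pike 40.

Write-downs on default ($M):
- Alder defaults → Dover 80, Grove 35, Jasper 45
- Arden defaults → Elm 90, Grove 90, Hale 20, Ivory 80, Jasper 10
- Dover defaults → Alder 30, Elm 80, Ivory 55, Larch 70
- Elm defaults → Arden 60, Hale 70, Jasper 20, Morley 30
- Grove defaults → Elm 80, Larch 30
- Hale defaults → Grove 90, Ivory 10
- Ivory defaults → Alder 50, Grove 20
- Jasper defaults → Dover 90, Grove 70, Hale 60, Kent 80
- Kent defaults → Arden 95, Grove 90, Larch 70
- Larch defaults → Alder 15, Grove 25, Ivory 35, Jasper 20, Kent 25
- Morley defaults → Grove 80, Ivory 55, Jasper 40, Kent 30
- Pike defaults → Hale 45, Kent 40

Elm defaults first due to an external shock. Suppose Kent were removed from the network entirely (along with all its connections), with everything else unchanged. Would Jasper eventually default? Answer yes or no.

yes

With Kent removed:
Round 1 — Elm defaults (initial).
  Arden: +60 → 60 ≥ 40
  Hale: +70 → 70 ≥ 60
  Jasper: +20 → 20 < 60
  Morley: +30 → 30 ≥ 30
Round 2 — Arden, Hale, Morley default.
  Grove: +90+90+80 → 260 ≥ 40
  Ivory: +80+10+55 → 145 ≥ 100
  Jasper: +10+40 → 70 ≥ 60
Round 3 — Grove, Ivory, Jasper default.
  Alder: +50 → 50 < 100
  Dover: +90 → 90 ≥ 50
  Larch: +30 → 30 < 40
Round 4 — Dover defaults.
  Alder: +30 → 80 < 100
  Larch: +70 → 100 ≥ 40
Round 5 — Larch defaults.
  Alder: +15 → 95 < 100
No further defaults.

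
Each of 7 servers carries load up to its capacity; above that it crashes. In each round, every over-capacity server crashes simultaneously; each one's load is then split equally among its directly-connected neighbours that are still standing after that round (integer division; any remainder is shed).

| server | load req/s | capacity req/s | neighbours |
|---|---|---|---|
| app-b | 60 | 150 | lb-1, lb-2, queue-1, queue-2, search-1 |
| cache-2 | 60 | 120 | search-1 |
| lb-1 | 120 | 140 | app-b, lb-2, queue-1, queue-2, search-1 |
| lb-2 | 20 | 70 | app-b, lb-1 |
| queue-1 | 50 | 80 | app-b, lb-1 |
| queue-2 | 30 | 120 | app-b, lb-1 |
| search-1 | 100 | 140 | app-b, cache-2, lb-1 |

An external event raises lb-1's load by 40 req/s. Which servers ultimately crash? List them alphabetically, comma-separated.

Round 1 — lb-1 at 160 > 140. lb-1 crashes.
  lb-1 sheds 160 req/s to app-b, lb-2, queue-1, queue-2, search-1: 32 each.
    app-b: 60+32 = 92 ≤ 150
    lb-2: 20+32 = 52 ≤ 70
    queue-1: 50+32 = 82 > 80
    queue-2: 30+32 = 62 ≤ 120
    search-1: 100+32 = 132 ≤ 140
Round 2 — queue-1 crashes.
  queue-1 sheds 82 req/s to app-b: 82 each.
    app-b: 92+82 = 174 > 150
Round 3 — app-b crashes.
  app-b sheds 174 req/s to lb-2, queue-2, search-1: 58 each.
    lb-2: 52+58 = 110 > 70
    queue-2: 62+58 = 120 ≤ 120
    search-1: 132+58 = 190 > 140
Round 4 — lb-2, search-1 crash.
  lb-2 sheds 110 req/s: no online neighbours, lost.
  search-1 sheds 190 req/s to cache-2: 190 each.
    cache-2: 60+190 = 250 > 120
Round 5 — cache-2 crashes.
  cache-2 sheds 250 req/s: no online neighbours, lost.
No further crashes.

app-b, cache-2, lb-1, lb-2, queue-1, search-1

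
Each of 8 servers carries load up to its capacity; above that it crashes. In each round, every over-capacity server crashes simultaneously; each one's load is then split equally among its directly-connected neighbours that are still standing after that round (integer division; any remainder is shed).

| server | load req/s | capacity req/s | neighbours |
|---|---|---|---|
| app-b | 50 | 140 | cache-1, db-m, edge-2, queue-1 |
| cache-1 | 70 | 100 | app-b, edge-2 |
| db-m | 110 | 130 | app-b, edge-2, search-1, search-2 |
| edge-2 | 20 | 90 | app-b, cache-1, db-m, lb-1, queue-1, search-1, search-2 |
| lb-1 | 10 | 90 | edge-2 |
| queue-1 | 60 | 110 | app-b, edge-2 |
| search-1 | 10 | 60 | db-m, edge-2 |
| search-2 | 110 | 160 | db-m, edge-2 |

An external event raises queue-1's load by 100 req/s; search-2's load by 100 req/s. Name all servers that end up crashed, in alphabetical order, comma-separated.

Round 1 — queue-1 at 160 > 110; search-2 at 210 > 160. queue-1, search-2 crash.
  queue-1 sheds 160 req/s to app-b, edge-2: 80 each.
    app-b: 50+80 = 130 ≤ 140
    edge-2: 20+80 = 100 > 90
  search-2 sheds 210 req/s to db-m, edge-2: 105 each.
    db-m: 110+105 = 215 > 130
    edge-2: 100+105 = 205 > 90
Round 2 — db-m, edge-2 crash.
  db-m sheds 215 req/s to app-b, search-1: 107 each (1 lost).
    app-b: 130+107 = 237 > 140
    search-1: 10+107 = 117 > 60
  edge-2 sheds 205 req/s to app-b, cache-1, lb-1, search-1: 51 each (1 lost).
    app-b: 237+51 = 288 > 140
    cache-1: 70+51 = 121 > 100
    lb-1: 10+51 = 61 ≤ 90
    search-1: 117+51 = 168 > 60
Round 3 — app-b, cache-1, search-1 crash.
  app-b sheds 288 req/s: no online neighbours, lost.
  cache-1 sheds 121 req/s: no online neighbours, lost.
  search-1 sheds 168 req/s: no online neighbours, lost.
No further crashes.

app-b, cache-1, db-m, edge-2, queue-1, search-1, search-2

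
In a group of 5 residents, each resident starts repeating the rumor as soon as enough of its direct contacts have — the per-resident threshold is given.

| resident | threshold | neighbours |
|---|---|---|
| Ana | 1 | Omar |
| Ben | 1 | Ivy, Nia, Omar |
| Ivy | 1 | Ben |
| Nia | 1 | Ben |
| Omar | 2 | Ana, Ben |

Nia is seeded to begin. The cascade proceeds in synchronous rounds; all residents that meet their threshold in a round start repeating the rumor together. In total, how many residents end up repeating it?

Round 1 — Nia starts repeating the rumor (initial).
Round 2 — checking thresholds:
  Ben: 1 of 3 neighbours ≥ 1, starts repeating the rumor.
Round 3 — checking thresholds:
  Ivy: 1 of 1 neighbours ≥ 1, starts repeating the rumor.
  Omar: 1 of 2 neighbours < 2, below threshold.
Round 4 — no new spreads; cascade stops.

3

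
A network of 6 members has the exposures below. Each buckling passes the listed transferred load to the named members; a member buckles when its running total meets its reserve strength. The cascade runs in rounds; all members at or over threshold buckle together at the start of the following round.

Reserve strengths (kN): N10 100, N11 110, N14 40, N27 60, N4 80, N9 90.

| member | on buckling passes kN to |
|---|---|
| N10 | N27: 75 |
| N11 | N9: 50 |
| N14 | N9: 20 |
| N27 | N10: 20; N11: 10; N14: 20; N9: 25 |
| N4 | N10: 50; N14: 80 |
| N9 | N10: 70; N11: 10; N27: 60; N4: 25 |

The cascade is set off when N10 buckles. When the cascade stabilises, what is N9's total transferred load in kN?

Round 1 — N10 buckles (initial).
  N27: +75 → 75 ≥ 60
Round 2 — N27 buckles.
  N11: +10 → 10 < 110
  N14: +20 → 20 < 40
  N9: +25 → 25 < 90
No further bucklings.

25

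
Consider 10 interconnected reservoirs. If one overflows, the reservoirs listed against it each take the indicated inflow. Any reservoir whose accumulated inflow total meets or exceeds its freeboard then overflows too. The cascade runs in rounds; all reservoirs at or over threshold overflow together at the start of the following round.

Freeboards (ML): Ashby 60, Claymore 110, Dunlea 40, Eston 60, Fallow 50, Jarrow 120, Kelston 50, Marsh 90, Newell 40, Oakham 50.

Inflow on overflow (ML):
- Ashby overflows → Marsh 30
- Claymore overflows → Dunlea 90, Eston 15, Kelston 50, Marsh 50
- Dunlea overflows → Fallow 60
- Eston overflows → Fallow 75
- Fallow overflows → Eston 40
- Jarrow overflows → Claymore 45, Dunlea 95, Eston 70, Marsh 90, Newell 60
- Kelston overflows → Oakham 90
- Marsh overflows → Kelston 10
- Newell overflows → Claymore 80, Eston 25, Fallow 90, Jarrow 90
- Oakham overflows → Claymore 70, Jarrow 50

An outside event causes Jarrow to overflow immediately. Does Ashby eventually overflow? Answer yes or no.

Round 1 — Jarrow overflows (initial).
  Claymore: +45 → 45 < 110
  Dunlea: +95 → 95 ≥ 40
  Eston: +70 → 70 ≥ 60
  Marsh: +90 → 90 ≥ 90
  Newell: +60 → 60 ≥ 40
Round 2 — Dunlea, Eston, Marsh, Newell overflow.
  Claymore: +80 → 125 ≥ 110
  Fallow: +60+75+90 → 225 ≥ 50
  Kelston: +10 → 10 < 50
Round 3 — Claymore, Fallow overflow.
  Kelston: +50 → 60 ≥ 50
Round 4 — Kelston overflows.
  Oakham: +90 → 90 ≥ 50
Round 5 — Oakham overflows.
No further overflows.

no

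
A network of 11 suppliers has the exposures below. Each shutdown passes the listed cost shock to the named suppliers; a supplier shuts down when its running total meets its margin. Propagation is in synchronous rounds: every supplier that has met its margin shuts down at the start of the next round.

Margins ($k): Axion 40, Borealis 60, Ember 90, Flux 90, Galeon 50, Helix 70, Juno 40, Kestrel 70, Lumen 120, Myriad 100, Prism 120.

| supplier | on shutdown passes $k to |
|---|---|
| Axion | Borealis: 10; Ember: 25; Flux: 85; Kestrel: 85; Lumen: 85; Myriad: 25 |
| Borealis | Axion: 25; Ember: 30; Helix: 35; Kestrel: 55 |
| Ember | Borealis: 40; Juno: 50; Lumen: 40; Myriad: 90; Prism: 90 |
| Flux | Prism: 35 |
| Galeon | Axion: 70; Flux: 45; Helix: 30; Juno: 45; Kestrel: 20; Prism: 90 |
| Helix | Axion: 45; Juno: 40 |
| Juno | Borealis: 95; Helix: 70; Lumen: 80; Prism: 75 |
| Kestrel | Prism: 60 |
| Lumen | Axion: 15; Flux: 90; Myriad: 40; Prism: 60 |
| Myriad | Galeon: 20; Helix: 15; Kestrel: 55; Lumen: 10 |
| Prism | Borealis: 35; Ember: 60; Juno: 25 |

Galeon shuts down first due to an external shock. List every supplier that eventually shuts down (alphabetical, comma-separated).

Axion, Borealis, Ember, Flux, Galeon, Helix, Juno, Kestrel, Lumen, Myriad, Prism

Round 1 — Galeon shuts down (initial).
  Axion: +70 → 70 ≥ 40
  Flux: +45 → 45 < 90
  Helix: +30 → 30 < 70
  Juno: +45 → 45 ≥ 40
  Kestrel: +20 → 20 < 70
  Prism: +90 → 90 < 120
Round 2 — Axion, Juno shut down.
  Borealis: +10+95 → 105 ≥ 60
  Ember: +25 → 25 < 90
  Flux: +85 → 130 ≥ 90
  Helix: +70 → 100 ≥ 70
  Kestrel: +85 → 105 ≥ 70
  Lumen: +85+80 → 165 ≥ 120
  Myriad: +25 → 25 < 100
  Prism: +75 → 165 ≥ 120
Round 3 — Borealis, Flux, Helix, Kestrel, Lumen, Prism shut down.
  Ember: +30+60 → 115 ≥ 90
  Myriad: +40 → 65 < 100
Round 4 — Ember shuts down.
  Myriad: +90 → 155 ≥ 100
Round 5 — Myriad shuts down.
No further shutdowns.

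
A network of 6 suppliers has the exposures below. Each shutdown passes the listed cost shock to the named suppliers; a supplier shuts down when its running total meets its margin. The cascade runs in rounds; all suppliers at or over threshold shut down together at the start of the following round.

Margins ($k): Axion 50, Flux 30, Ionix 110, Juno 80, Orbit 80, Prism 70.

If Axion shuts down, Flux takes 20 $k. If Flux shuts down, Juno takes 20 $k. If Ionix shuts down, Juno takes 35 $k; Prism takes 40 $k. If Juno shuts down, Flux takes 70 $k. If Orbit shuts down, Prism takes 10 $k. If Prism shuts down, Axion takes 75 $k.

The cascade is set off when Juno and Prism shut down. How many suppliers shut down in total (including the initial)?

4

Round 1 — Juno, Prism shut down (initial).
  Axion: +75 → 75 ≥ 50
  Flux: +70 → 70 ≥ 30
Round 2 — Axion, Flux shut down.
No further shutdowns.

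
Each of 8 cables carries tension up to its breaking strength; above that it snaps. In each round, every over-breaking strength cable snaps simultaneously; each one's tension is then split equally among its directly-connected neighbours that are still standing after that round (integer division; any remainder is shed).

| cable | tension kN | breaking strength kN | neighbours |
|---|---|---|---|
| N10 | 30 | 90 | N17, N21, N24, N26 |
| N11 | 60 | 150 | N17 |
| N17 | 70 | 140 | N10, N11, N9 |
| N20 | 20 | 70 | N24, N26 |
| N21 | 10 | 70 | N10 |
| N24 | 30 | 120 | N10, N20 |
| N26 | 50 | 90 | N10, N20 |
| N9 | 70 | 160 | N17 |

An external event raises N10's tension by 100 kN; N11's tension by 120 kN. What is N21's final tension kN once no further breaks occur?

42

Round 1 — N10 at 130 > 90; N11 at 180 > 150. N10, N11 snap.
  N10 sheds 130 kN to N17, N21, N24, N26: 32 each (2 lost).
    N17: 70+32 = 102 ≤ 140
    N21: 10+32 = 42 ≤ 70
    N24: 30+32 = 62 ≤ 120
    N26: 50+32 = 82 ≤ 90
  N11 sheds 180 kN to N17: 180 each.
    N17: 102+180 = 282 > 140
Round 2 — N17 snaps.
  N17 sheds 282 kN to N9: 282 each.
    N9: 70+282 = 352 > 160
Round 3 — N9 snaps.
  N9 sheds 352 kN: no online neighbours, lost.
No further breaks.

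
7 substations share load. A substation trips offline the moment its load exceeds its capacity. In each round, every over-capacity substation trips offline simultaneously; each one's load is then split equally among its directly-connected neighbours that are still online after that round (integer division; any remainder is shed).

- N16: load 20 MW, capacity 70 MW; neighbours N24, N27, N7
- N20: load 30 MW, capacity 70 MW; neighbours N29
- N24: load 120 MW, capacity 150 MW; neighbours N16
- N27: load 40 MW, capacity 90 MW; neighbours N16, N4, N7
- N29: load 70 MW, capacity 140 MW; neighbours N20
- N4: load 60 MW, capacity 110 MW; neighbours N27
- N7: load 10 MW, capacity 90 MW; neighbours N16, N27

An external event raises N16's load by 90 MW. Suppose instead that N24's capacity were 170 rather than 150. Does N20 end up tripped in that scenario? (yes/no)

no

With N24's capacity at 170:
Round 1 — N16 at 110 > 70. N16 trips offline.
  N16 sheds 110 MW to N24, N27, N7: 36 each (2 lost).
    N24: 120+36 = 156 ≤ 170
    N27: 40+36 = 76 ≤ 90
    N7: 10+36 = 46 ≤ 90
No further trips.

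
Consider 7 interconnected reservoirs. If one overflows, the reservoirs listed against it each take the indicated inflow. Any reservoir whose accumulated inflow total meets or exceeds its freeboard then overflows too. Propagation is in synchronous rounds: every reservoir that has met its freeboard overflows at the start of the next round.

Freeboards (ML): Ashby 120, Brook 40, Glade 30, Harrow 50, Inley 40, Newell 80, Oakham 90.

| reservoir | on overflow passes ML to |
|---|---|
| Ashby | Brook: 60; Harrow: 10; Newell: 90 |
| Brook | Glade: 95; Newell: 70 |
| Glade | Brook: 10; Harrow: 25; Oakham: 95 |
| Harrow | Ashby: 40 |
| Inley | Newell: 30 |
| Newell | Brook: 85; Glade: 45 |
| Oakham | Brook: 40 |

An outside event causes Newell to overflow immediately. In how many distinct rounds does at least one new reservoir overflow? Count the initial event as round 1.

Round 1 — Newell overflows (initial).
  Brook: +85 → 85 ≥ 40
  Glade: +45 → 45 ≥ 30
Round 2 — Brook, Glade overflow.
  Harrow: +25 → 25 < 50
  Oakham: +95 → 95 ≥ 90
Round 3 — Oakham overflows.
No further overflows.

3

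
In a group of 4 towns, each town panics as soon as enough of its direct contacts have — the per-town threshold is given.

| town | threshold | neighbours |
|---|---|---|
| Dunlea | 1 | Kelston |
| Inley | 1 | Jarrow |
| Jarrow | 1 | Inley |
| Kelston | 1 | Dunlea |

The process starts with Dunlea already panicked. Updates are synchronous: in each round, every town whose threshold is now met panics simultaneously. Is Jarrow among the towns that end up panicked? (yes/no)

Round 1 — Dunlea panics (initial).
Round 2 — checking thresholds:
  Kelston: 1 of 1 neighbours ≥ 1, panics.
Round 3 — no new panics; cascade stops.

no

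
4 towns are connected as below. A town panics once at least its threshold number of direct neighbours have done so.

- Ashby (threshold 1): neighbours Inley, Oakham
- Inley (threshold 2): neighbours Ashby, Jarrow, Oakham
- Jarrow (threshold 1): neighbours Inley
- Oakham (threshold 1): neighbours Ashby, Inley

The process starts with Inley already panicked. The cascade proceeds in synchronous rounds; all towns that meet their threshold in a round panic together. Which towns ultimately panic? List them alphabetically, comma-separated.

Round 1 — Inley panics (initial).
Round 2 — checking thresholds:
  Ashby: 1 of 2 neighbours ≥ 1, panics.
  Jarrow: 1 of 1 neighbours ≥ 1, panics.
  Oakham: 1 of 2 neighbours ≥ 1, panics.
Round 3 — no new panics; cascade stops.

Ashby, Inley, Jarrow, Oakham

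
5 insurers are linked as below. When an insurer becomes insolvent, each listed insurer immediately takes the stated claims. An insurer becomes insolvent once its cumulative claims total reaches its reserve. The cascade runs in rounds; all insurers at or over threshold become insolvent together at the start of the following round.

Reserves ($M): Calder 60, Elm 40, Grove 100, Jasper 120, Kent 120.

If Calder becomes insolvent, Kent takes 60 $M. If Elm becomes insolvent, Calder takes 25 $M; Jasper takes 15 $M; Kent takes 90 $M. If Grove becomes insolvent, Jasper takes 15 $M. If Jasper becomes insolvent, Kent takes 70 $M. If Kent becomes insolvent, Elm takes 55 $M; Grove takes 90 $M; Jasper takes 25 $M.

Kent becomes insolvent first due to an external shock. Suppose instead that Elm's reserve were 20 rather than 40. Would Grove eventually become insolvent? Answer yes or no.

no

With Elm's reserve at 20:
Round 1 — Kent becomes insolvent (initial).
  Elm: +55 → 55 ≥ 20
  Grove: +90 → 90 < 100
  Jasper: +25 → 25 < 120
Round 2 — Elm becomes insolvent.
  Calder: +25 → 25 < 60
  Jasper: +15 → 40 < 120
No further insolvencies.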